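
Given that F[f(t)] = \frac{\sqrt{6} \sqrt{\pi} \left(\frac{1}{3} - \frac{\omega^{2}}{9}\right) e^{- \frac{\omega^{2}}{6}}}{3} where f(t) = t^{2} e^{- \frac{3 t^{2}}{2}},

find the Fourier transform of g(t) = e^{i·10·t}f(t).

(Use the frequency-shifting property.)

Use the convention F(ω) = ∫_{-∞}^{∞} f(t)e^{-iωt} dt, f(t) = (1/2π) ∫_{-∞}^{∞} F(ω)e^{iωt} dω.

F[g](ω) = \frac{\sqrt{6} \sqrt{\pi} \left(3 - \left(\omega - 10\right)^{2}\right) e^{- \frac{\left(\omega - 10\right)^{2}}{6}}}{27}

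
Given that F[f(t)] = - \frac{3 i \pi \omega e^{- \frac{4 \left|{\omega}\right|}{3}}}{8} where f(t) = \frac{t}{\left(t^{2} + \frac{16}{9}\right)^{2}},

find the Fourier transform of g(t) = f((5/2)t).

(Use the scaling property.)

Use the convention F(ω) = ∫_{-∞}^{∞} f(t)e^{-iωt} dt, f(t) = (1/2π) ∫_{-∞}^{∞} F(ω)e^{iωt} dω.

F[g](ω) = - \frac{3 i \pi \omega e^{- \frac{8 \left|{\omega}\right|}{15}}}{50}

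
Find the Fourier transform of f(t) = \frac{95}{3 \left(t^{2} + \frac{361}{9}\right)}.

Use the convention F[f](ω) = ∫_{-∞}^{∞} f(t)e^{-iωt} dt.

F(ω) = 5 \pi e^{- \frac{19 \left|{\omega}\right|}{3}}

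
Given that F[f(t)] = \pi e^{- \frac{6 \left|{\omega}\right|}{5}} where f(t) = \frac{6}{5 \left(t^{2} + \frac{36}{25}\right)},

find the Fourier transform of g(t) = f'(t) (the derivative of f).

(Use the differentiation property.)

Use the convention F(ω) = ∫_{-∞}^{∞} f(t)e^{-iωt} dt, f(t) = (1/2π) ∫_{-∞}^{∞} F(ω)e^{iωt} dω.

F[g](ω) = i \pi \omega e^{- \frac{6 \left|{\omega}\right|}{5}}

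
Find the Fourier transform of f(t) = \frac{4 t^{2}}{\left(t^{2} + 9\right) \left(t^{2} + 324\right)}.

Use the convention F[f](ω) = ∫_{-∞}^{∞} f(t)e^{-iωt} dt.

F(ω) = \frac{4 \pi \left(6 - e^{15 \left|{\omega}\right|}\right) e^{- 18 \left|{\omega}\right|}}{105}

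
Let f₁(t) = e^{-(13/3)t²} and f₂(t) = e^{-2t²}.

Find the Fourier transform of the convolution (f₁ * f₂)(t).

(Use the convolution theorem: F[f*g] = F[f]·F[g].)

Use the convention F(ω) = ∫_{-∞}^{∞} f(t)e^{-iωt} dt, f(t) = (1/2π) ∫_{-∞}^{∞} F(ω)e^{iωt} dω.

F[f₁*f₂](ω) = \frac{\sqrt{78} \pi e^{- \frac{19 \omega^{2}}{104}}}{26}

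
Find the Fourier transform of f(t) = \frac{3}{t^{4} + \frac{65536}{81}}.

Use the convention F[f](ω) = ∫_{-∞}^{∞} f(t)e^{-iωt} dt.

F(ω) = \frac{81 \pi e^{- \frac{8 \sqrt{2} \left|{\omega}\right|}{3}} \sin{\left(\frac{8 \sqrt{2} \left|{\omega}\right|}{3} + \frac{\pi}{4} \right)}}{4096}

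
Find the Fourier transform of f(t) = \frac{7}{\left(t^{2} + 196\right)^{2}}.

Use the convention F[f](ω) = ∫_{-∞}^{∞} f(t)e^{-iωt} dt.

F(ω) = \frac{\pi \left(14 \left|{\omega}\right| + 1\right) e^{- 14 \left|{\omega}\right|}}{784}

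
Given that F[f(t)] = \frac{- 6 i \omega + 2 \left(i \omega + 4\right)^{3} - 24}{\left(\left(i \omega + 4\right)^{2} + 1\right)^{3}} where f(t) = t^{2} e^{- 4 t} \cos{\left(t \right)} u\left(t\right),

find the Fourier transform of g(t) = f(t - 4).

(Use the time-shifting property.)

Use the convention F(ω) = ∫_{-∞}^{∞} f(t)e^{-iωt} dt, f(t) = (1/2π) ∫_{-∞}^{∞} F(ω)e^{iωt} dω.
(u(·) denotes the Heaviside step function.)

F[g](ω) = \frac{2 \left(- 3 i \omega + \left(i \omega + 4\right)^{3} - 12\right) e^{- 4 i \omega}}{\left(\left(i \omega + 4\right)^{2} + 1\right)^{3}}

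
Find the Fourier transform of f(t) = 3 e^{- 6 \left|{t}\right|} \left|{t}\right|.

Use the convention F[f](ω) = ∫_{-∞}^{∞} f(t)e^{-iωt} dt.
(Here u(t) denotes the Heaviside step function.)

F(ω) = \frac{6 \left(36 - \omega^{2}\right)}{\left(\omega^{2} + 36\right)^{2}}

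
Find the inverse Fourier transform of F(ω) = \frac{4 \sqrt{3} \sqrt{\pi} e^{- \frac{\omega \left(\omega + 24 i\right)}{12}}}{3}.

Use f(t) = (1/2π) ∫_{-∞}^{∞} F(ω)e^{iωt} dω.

f(t) = 4 e^{- 3 \left(t - 2\right)^{2}}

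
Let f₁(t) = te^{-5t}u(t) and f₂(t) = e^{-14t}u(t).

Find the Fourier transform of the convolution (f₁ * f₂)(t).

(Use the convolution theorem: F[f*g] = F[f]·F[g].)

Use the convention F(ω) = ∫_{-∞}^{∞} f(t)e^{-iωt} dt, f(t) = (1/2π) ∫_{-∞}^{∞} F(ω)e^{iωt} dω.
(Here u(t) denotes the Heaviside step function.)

F[f₁*f₂](ω) = \frac{1}{\left(i \omega + 5\right)^{2} \left(i \omega + 14\right)}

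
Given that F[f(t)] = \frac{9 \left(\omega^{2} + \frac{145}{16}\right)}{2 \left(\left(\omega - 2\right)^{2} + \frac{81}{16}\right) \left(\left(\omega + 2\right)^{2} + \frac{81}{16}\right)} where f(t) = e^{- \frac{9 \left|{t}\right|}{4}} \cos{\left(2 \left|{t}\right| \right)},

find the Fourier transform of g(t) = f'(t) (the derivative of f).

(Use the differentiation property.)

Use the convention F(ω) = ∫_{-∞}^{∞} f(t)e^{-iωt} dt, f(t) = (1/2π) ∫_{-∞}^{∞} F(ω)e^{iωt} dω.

F[g](ω) = \frac{72 i \omega \left(16 \omega^{2} + 145\right)}{256 \omega^{4} + 544 \omega^{2} + 21025}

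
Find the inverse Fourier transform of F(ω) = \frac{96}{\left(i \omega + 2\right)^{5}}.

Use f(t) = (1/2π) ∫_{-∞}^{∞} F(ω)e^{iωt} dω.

f(t) = 4 t^{4} e^{- 2 t} u\left(t\right)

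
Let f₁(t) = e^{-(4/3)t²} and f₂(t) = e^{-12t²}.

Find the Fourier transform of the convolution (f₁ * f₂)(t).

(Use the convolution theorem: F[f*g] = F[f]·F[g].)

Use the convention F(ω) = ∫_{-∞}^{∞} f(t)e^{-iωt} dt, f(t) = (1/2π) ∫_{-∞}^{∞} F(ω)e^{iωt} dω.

F[f₁*f₂](ω) = \frac{\pi e^{- \frac{5 \omega^{2}}{24}}}{4}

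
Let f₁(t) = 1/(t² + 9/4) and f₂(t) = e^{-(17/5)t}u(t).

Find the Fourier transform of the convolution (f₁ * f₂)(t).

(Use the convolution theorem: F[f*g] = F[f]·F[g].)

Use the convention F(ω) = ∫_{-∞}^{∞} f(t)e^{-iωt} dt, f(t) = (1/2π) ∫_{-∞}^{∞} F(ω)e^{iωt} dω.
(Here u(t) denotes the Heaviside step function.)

F[f₁*f₂](ω) = \frac{10 \pi e^{- \frac{3 \left|{\omega}\right|}{2}}}{3 \left(5 i \omega + 17\right)}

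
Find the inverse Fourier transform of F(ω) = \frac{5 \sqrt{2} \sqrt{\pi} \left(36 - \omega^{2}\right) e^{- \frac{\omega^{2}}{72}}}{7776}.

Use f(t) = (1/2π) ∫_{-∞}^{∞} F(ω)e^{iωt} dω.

f(t) = 5 t^{2} e^{- 18 t^{2}}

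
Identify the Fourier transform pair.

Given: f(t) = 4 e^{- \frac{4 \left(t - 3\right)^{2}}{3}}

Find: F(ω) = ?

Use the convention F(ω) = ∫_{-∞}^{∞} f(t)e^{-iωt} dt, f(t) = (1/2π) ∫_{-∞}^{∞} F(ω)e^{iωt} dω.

F(ω) = 2 \sqrt{3} \sqrt{\pi} e^{- 3 \omega \left(\frac{\omega}{16} + i\right)}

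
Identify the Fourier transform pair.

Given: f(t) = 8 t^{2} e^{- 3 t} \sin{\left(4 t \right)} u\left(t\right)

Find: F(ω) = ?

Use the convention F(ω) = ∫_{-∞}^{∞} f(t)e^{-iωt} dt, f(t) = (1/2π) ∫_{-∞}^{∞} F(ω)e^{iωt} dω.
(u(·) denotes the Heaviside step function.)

F(ω) = \frac{64 \left(3 \left(i \omega + 3\right)^{2} - 16\right)}{\left(\left(i \omega + 3\right)^{2} + 16\right)^{3}}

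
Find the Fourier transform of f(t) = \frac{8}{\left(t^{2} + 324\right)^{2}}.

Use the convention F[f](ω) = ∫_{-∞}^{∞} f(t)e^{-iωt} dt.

F(ω) = \frac{\pi \left(18 \left|{\omega}\right| + 1\right) e^{- 18 \left|{\omega}\right|}}{1458}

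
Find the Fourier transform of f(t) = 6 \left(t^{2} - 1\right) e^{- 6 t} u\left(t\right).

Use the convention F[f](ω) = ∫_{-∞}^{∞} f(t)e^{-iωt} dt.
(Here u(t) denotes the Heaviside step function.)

F(ω) = \frac{6 \left(2 i \omega - \left(i \omega + 6\right)^{3} + 12\right)}{\left(i \omega + 6\right)^{4}}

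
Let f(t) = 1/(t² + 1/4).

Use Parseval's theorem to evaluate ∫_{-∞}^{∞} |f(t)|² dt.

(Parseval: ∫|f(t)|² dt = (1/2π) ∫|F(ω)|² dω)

∫|f(t)|² dt = 4 \pi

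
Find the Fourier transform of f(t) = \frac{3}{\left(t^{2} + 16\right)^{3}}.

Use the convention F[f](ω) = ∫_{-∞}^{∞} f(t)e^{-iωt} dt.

F(ω) = \frac{3 \pi \left(16 \omega^{2} + 12 \left|{\omega}\right| + 3\right) e^{- 4 \left|{\omega}\right|}}{8192}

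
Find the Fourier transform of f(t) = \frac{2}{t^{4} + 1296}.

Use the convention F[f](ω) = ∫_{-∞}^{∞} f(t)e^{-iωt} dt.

F(ω) = \frac{\pi e^{- 3 \sqrt{2} \left|{\omega}\right|} \sin{\left(3 \sqrt{2} \left|{\omega}\right| + \frac{\pi}{4} \right)}}{108}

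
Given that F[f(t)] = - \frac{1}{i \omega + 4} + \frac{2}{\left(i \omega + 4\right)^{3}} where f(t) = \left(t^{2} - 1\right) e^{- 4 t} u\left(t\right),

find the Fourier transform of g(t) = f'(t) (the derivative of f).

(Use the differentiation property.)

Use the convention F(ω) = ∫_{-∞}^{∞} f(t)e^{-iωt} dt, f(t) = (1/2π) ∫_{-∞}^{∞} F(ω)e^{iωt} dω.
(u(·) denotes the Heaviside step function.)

F[g](ω) = \frac{i \omega \left(2 i \omega - \left(i \omega + 4\right)^{3} + 8\right)}{\left(i \omega + 4\right)^{4}}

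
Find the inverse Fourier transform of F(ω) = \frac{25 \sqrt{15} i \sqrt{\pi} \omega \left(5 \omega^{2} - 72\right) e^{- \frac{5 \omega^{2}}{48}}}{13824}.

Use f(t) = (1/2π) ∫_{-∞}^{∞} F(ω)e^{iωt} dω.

f(t) = 6 t^{3} e^{- \frac{12 t^{2}}{5}}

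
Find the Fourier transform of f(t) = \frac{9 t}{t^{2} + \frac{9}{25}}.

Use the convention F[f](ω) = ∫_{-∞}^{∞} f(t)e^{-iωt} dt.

F(ω) = - 9 i \pi e^{- \frac{3 \left|{\omega}\right|}{5}} \operatorname{sign}{\left(\omega \right)}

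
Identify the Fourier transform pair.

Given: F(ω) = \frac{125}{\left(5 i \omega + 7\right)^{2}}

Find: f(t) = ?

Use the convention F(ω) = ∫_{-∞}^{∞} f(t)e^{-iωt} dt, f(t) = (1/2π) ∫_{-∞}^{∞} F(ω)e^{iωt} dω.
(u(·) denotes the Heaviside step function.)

f(t) = 5 t e^{- \frac{7 t}{5}} u\left(t\right)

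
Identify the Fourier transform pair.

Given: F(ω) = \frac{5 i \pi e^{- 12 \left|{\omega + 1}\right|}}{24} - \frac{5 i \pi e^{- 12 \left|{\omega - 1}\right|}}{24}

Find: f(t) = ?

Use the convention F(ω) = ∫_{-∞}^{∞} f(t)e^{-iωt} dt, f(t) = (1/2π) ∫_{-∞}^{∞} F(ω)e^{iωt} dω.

f(t) = \frac{5 \sin{\left(t \right)}}{t^{2} + 144}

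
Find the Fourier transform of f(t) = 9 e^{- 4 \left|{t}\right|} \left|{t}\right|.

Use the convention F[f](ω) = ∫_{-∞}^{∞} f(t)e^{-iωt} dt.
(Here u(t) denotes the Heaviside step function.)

F(ω) = \frac{18 \left(16 - \omega^{2}\right)}{\left(\omega^{2} + 16\right)^{2}}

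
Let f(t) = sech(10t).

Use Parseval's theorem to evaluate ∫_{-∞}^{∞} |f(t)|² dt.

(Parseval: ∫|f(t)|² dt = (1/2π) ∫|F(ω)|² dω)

∫|f(t)|² dt = \frac{1}{5}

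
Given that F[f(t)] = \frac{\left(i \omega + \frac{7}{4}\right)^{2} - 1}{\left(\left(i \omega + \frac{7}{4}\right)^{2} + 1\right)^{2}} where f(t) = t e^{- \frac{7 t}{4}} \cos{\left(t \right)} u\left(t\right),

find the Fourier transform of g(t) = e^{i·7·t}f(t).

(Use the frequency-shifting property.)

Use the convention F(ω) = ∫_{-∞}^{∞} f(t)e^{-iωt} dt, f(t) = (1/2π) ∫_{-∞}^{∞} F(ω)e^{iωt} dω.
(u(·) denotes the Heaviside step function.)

F[g](ω) = \frac{16 \left(\left(4 i \left(\omega - 7\right) + 7\right)^{2} - 16\right)}{\left(\left(4 i \left(\omega - 7\right) + 7\right)^{2} + 16\right)^{2}}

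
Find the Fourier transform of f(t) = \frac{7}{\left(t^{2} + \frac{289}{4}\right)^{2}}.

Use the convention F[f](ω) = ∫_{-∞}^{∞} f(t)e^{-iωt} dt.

F(ω) = \frac{14 \pi \left(17 \left|{\omega}\right| + 2\right) e^{- \frac{17 \left|{\omega}\right|}{2}}}{4913}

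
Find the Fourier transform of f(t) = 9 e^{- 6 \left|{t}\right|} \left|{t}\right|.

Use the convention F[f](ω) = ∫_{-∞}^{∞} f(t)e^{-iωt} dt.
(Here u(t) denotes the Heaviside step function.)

F(ω) = \frac{18 \left(36 - \omega^{2}\right)}{\left(\omega^{2} + 36\right)^{2}}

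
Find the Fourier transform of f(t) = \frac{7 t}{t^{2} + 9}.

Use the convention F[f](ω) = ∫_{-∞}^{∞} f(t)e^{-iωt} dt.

F(ω) = - 7 i \pi e^{- 3 \left|{\omega}\right|} \operatorname{sign}{\left(\omega \right)}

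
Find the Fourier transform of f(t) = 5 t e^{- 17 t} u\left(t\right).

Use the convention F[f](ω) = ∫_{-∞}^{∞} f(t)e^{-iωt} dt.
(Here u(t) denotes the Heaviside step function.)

F(ω) = \frac{5}{\left(i \omega + 17\right)^{2}}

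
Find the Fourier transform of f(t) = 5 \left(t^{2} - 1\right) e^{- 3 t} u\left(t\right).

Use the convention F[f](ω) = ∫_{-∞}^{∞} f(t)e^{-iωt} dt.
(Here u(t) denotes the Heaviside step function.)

F(ω) = \frac{5 \left(2 i \omega - \left(i \omega + 3\right)^{3} + 6\right)}{\left(i \omega + 3\right)^{4}}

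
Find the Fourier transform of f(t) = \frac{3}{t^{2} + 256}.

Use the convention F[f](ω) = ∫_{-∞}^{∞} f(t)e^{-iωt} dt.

F(ω) = \frac{3 \pi e^{- 16 \left|{\omega}\right|}}{16}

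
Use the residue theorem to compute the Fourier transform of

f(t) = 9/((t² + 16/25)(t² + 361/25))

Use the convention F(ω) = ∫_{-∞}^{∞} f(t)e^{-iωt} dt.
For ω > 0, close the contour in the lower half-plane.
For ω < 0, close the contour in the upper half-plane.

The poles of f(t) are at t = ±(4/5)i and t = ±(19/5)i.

Let g(z) = f(z)e^{-iωz}; for large |z| the factor e^{-iωz} decays in the lower half-plane when ω > 0 and in the upper half-plane when ω < 0.

Case ω > 0 (lower half-plane, clockwise contour ⇒ F(ω) = -2πi·ΣRes):
  Res_{z = - \frac{4 i}{5}} g(z) = \frac{75 i e^{- \frac{4 \omega}{5}}}{184}
  Res_{z = - \frac{19 i}{5}} g(z) = - \frac{75 i e^{- \frac{19 \omega}{5}}}{874}
  F(ω) = -2πi·ΣRes = \frac{75 \pi \left(19 e^{3 \omega} - 4\right) e^{- \frac{19 \omega}{5}}}{1748}

Case ω < 0 (upper half-plane, counterclockwise contour ⇒ F(ω) = +2πi·ΣRes):
  Res_{z = \frac{4 i}{5}} g(z) = - \frac{75 i e^{\frac{4 \omega}{5}}}{184}
  Res_{z = \frac{19 i}{5}} g(z) = \frac{75 i e^{\frac{19 \omega}{5}}}{874}
  F(ω) = 2πi·ΣRes = \frac{75 \pi \left(19 - 4 e^{3 \omega}\right) e^{\frac{4 \omega}{5}}}{1748}

Both cases combine into a single formula in |ω|:

F(ω) = \frac{75 \pi \left(19 e^{3 \left|{\omega}\right|} - 4\right) e^{- \frac{19 \left|{\omega}\right|}{5}}}{1748}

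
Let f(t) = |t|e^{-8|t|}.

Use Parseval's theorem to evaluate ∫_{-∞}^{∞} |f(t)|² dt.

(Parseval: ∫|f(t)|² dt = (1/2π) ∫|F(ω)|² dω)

∫|f(t)|² dt = \frac{1}{1024}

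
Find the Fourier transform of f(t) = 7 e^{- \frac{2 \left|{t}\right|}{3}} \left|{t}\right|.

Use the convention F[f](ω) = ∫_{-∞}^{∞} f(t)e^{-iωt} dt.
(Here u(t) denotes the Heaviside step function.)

F(ω) = \frac{126 \left(4 - 9 \omega^{2}\right)}{\left(9 \omega^{2} + 4\right)^{2}}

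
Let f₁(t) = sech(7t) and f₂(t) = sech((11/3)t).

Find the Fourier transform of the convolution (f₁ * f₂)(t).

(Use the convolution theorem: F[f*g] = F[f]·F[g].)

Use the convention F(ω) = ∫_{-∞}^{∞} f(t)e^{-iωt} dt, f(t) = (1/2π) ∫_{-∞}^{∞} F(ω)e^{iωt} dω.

F[f₁*f₂](ω) = \frac{3 \pi^{2}}{77 \cosh{\left(\frac{\pi \omega}{14} \right)} \cosh{\left(\frac{3 \pi \omega}{22} \right)}}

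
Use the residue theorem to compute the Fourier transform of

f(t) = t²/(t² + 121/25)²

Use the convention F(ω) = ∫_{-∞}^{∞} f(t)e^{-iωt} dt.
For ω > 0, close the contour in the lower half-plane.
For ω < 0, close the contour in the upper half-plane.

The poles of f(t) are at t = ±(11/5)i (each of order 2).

Let g(z) = f(z)e^{-iωz}; for large |z| the factor e^{-iωz} decays in the lower half-plane when ω > 0 and in the upper half-plane when ω < 0.

Case ω > 0 (lower half-plane, clockwise contour ⇒ F(ω) = -2πi·ΣRes):
  Res_{z = - \frac{11 i}{5}} g(z) = \frac{i \left(5 - 11 \omega\right) e^{- \frac{11 \omega}{5}}}{44} (pole of order 2)
  F(ω) = -2πi·ΣRes = \frac{\pi \left(5 - 11 \omega\right) e^{- \frac{11 \omega}{5}}}{22}

Case ω < 0 (upper half-plane, counterclockwise contour ⇒ F(ω) = +2πi·ΣRes):
  Res_{z = \frac{11 i}{5}} g(z) = \frac{i \left(- 11 \omega - 5\right) e^{\frac{11 \omega}{5}}}{44} (pole of order 2)
  F(ω) = 2πi·ΣRes = \frac{\pi \left(11 \omega + 5\right) e^{\frac{11 \omega}{5}}}{22}

Both cases combine into a single formula in |ω|:

F(ω) = \frac{\pi \left(5 - 11 \left|{\omega}\right|\right) e^{- \frac{11 \left|{\omega}\right|}{5}}}{22}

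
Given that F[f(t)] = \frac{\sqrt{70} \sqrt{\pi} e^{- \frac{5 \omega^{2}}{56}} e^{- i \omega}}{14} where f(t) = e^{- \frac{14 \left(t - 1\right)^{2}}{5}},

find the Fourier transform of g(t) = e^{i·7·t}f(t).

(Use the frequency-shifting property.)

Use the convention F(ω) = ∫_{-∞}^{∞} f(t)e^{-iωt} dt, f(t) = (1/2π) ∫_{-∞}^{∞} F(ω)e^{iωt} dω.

F[g](ω) = \frac{\sqrt{70} \sqrt{\pi} e^{- \frac{\left(\omega - 7\right) \left(5 \omega - 35 + 56 i\right)}{56}}}{14}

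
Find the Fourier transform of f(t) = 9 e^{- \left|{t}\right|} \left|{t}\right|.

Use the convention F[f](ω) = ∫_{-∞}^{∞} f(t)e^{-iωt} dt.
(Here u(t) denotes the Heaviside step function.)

F(ω) = \frac{18 \left(1 - \omega^{2}\right)}{\left(\omega^{2} + 1\right)^{2}}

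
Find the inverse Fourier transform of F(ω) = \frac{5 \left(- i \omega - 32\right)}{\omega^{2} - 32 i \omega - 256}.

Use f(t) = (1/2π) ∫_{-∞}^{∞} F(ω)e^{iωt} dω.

f(t) = 5 \left(16 t + 1\right) e^{- 16 t} u\left(t\right)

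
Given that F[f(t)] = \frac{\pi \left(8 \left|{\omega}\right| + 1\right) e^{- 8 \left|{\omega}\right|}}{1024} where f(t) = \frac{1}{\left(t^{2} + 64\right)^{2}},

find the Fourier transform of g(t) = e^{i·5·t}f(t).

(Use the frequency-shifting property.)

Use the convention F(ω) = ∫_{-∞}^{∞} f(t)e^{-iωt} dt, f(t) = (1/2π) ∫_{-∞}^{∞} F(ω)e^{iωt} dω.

F[g](ω) = \frac{\pi \left(8 \left|{\omega - 5}\right| + 1\right) e^{- 8 \left|{\omega - 5}\right|}}{1024}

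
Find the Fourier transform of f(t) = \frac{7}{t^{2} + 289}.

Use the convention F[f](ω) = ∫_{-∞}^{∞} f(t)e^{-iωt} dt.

F(ω) = \frac{7 \pi e^{- 17 \left|{\omega}\right|}}{17}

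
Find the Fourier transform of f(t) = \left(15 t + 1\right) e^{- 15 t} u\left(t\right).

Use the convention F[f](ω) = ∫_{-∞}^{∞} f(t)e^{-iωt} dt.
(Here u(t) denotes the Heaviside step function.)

F(ω) = \frac{- i \omega - 30}{\omega^{2} - 30 i \omega - 225}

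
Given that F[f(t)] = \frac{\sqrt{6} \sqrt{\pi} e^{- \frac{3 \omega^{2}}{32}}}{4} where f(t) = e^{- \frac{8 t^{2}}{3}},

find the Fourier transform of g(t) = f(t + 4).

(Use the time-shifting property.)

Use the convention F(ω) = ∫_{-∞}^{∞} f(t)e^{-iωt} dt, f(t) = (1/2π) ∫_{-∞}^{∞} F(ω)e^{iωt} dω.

F[g](ω) = \frac{\sqrt{6} \sqrt{\pi} e^{\frac{\omega \left(- 3 \omega + 128 i\right)}{32}}}{4}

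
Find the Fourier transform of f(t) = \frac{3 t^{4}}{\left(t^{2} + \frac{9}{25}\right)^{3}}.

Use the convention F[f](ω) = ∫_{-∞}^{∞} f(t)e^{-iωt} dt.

F(ω) = \frac{3 \pi \left(3 \omega^{2} - 25 \left|{\omega}\right| + 25\right) e^{- \frac{3 \left|{\omega}\right|}{5}}}{40}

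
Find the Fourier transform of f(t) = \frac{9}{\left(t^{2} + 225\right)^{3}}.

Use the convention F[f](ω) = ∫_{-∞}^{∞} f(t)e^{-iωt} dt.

F(ω) = \frac{\pi \left(75 \omega^{2} + 15 \left|{\omega}\right| + 1\right) e^{- 15 \left|{\omega}\right|}}{225000}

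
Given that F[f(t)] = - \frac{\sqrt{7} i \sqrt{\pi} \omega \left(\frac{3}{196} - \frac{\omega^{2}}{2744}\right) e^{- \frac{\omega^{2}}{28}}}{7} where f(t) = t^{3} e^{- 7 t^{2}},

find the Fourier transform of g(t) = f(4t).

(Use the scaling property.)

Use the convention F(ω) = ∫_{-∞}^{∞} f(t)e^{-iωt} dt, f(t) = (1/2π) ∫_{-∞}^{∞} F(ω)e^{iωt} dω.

F[g](ω) = \frac{\sqrt{7} i \sqrt{\pi} \omega \left(\omega^{2} - 672\right) e^{- \frac{\omega^{2}}{448}}}{4917248}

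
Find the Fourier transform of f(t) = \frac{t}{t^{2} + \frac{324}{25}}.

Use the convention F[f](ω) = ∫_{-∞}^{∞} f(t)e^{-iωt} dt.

F(ω) = - i \pi e^{- \frac{18 \left|{\omega}\right|}{5}} \operatorname{sign}{\left(\omega \right)}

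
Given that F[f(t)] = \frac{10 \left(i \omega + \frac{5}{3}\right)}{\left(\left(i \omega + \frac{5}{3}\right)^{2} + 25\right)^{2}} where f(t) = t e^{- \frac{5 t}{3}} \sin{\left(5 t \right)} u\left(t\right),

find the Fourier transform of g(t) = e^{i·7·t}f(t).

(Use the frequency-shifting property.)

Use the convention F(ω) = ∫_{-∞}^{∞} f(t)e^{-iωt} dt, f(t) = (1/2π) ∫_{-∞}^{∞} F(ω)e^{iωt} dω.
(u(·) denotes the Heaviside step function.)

F[g](ω) = \frac{270 \left(3 i \left(\omega - 7\right) + 5\right)}{\left(\left(3 i \left(\omega - 7\right) + 5\right)^{2} + 225\right)^{2}}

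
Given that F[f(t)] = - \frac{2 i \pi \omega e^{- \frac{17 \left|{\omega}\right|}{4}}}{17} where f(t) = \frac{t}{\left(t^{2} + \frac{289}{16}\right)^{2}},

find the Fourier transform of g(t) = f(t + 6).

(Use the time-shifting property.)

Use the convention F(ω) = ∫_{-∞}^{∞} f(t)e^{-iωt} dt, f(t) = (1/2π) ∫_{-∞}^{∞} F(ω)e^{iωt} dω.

F[g](ω) = - \frac{2 i \pi \omega e^{6 i \omega - \frac{17 \left|{\omega}\right|}{4}}}{17}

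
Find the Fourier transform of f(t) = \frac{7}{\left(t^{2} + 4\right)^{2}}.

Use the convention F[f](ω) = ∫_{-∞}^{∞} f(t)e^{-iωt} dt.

F(ω) = \frac{7 \pi \left(2 \left|{\omega}\right| + 1\right) e^{- 2 \left|{\omega}\right|}}{16}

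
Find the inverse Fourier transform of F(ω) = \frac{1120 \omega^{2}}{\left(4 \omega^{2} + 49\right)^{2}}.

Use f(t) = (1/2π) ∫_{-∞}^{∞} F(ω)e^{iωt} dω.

f(t) = 5 \left(1 - \frac{7 \left|{t}\right|}{2}\right) e^{- \frac{7 \left|{t}\right|}{2}}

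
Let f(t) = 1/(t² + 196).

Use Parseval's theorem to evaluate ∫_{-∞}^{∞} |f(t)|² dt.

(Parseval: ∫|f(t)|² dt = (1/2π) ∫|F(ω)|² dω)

∫|f(t)|² dt = \frac{\pi}{5488}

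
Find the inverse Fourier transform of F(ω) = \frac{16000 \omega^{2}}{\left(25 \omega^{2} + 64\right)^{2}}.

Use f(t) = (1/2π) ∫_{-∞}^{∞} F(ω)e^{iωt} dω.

f(t) = 4 \left(1 - \frac{8 \left|{t}\right|}{5}\right) e^{- \frac{8 \left|{t}\right|}{5}}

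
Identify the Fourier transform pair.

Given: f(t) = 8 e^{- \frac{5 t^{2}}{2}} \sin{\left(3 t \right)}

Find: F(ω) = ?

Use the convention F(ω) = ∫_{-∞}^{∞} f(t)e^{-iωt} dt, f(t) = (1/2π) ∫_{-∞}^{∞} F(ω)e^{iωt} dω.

F(ω) = \frac{4 \sqrt{10} i \sqrt{\pi} \left(1 - e^{\frac{6 \omega}{5}}\right) e^{- \frac{\omega^{2}}{10} - \frac{3 \omega}{5} - \frac{9}{10}}}{5}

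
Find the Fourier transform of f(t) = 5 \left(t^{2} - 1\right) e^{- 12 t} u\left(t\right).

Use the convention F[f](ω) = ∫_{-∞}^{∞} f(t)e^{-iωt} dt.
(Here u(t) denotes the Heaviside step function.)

F(ω) = \frac{5 \left(2 i \omega - \left(i \omega + 12\right)^{3} + 24\right)}{\left(i \omega + 12\right)^{4}}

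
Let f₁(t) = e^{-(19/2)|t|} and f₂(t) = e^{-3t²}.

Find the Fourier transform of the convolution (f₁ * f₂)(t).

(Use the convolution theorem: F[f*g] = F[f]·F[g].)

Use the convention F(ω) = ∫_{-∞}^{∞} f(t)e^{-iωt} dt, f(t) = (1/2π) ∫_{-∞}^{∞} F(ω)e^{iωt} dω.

F[f₁*f₂](ω) = \frac{76 \sqrt{3} \sqrt{\pi} e^{- \frac{\omega^{2}}{12}}}{3 \left(4 \omega^{2} + 361\right)}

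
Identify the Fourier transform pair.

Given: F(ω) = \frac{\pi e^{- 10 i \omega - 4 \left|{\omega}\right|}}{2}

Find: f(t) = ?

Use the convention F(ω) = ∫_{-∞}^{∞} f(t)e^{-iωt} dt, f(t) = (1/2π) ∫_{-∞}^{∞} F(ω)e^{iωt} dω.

f(t) = \frac{2}{\left(t - 10\right)^{2} + 16}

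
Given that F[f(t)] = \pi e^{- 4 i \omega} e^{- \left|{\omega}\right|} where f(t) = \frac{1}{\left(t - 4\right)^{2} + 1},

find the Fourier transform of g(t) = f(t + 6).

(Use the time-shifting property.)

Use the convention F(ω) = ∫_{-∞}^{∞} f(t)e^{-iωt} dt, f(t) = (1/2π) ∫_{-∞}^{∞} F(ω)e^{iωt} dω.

F[g](ω) = \pi e^{2 i \omega - \left|{\omega}\right|}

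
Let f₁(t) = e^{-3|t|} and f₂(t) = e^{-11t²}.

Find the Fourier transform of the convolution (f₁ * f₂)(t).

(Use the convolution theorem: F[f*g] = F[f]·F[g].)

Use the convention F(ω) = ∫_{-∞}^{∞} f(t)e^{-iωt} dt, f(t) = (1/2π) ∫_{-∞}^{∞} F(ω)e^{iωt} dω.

F[f₁*f₂](ω) = \frac{6 \sqrt{11} \sqrt{\pi} e^{- \frac{\omega^{2}}{44}}}{11 \left(\omega^{2} + 9\right)}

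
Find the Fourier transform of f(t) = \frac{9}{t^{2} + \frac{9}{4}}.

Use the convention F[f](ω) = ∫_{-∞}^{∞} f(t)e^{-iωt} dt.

F(ω) = 6 \pi e^{- \frac{3 \left|{\omega}\right|}{2}}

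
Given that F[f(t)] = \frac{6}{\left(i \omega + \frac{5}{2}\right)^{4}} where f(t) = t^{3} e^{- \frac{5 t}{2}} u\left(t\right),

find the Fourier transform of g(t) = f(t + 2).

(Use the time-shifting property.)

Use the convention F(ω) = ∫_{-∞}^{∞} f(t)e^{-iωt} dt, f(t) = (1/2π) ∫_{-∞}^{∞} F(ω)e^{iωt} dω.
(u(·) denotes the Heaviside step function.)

F[g](ω) = \frac{96 e^{2 i \omega}}{\left(2 i \omega + 5\right)^{4}}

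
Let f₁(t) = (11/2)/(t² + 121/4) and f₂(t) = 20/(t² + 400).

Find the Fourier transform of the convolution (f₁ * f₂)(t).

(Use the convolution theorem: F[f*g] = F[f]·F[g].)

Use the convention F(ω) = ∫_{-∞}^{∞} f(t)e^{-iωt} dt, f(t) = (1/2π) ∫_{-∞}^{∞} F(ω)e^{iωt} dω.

F[f₁*f₂](ω) = \pi^{2} e^{- \frac{51 \left|{\omega}\right|}{2}}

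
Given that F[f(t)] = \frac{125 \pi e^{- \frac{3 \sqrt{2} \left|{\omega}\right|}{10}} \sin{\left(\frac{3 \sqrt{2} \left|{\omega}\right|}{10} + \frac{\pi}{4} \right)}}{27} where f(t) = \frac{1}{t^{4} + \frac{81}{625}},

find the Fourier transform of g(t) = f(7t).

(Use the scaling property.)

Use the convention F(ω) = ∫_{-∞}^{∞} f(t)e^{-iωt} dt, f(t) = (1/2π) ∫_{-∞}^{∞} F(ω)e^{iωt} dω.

F[g](ω) = \frac{125 \pi e^{- \frac{3 \sqrt{2} \left|{\omega}\right|}{70}} \sin{\left(\frac{3 \sqrt{2} \left|{\omega}\right|}{70} + \frac{\pi}{4} \right)}}{189}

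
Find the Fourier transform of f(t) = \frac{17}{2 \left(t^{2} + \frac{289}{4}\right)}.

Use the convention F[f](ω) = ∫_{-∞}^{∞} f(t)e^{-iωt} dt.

F(ω) = \pi e^{- \frac{17 \left|{\omega}\right|}{2}}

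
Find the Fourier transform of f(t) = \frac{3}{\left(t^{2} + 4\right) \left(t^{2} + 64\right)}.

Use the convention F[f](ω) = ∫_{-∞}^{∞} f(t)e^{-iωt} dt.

F(ω) = \frac{\pi \left(4 e^{6 \left|{\omega}\right|} - 1\right) e^{- 8 \left|{\omega}\right|}}{160}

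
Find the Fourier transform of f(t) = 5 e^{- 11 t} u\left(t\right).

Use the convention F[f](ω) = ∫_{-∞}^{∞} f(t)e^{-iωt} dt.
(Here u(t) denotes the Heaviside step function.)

F(ω) = \frac{5}{i \omega + 11}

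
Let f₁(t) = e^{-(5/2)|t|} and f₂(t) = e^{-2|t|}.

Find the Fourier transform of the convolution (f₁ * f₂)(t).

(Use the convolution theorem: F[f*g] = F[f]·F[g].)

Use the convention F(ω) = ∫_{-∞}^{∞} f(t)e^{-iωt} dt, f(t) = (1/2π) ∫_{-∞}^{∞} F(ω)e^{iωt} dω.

F[f₁*f₂](ω) = \frac{80}{\left(\omega^{2} + 4\right) \left(4 \omega^{2} + 25\right)}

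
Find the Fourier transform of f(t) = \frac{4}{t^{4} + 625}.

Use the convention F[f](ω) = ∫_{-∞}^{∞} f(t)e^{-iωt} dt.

F(ω) = \frac{4 \pi e^{- \frac{5 \sqrt{2} \left|{\omega}\right|}{2}} \sin{\left(\frac{5 \sqrt{2} \left|{\omega}\right|}{2} + \frac{\pi}{4} \right)}}{125}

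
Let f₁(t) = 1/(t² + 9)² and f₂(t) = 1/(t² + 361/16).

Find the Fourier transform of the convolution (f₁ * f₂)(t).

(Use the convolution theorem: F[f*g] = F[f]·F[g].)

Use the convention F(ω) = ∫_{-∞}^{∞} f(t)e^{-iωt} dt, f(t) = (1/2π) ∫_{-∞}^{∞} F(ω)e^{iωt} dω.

F[f₁*f₂](ω) = \frac{2 \pi^{2} \left(3 \left|{\omega}\right| + 1\right) e^{- \frac{31 \left|{\omega}\right|}{4}}}{513}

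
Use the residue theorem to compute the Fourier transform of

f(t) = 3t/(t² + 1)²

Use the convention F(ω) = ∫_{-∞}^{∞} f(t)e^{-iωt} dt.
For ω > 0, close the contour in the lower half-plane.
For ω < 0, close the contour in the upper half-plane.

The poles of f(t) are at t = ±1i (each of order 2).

Let g(z) = f(z)e^{-iωz}; for large |z| the factor e^{-iωz} decays in the lower half-plane when ω > 0 and in the upper half-plane when ω < 0.

Case ω > 0 (lower half-plane, clockwise contour ⇒ F(ω) = -2πi·ΣRes):
  Res_{z = - i} g(z) = \frac{3 \omega e^{- \omega}}{4} (pole of order 2)
  F(ω) = -2πi·ΣRes = - \frac{3 i \pi \omega e^{- \omega}}{2}

Case ω < 0 (upper half-plane, counterclockwise contour ⇒ F(ω) = +2πi·ΣRes):
  Res_{z = i} g(z) = - \frac{3 \omega e^{\omega}}{4} (pole of order 2)
  F(ω) = 2πi·ΣRes = - \frac{3 i \pi \omega e^{\omega}}{2}

Both cases combine into a single formula in |ω|:

F(ω) = - \frac{3 i \pi \omega e^{- \left|{\omega}\right|}}{2}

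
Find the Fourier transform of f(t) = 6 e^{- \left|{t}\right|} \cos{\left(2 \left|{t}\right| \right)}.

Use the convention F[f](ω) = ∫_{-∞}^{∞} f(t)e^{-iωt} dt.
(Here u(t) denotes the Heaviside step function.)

F(ω) = \frac{12 \left(\omega^{2} + 5\right)}{\omega^{4} - 6 \omega^{2} + 25}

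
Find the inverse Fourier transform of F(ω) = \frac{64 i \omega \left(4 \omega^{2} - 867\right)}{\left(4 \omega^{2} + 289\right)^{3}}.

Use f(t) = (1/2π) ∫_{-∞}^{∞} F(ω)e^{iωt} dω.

f(t) = t e^{- \frac{17 \left|{t}\right|}{2}} \left|{t}\right|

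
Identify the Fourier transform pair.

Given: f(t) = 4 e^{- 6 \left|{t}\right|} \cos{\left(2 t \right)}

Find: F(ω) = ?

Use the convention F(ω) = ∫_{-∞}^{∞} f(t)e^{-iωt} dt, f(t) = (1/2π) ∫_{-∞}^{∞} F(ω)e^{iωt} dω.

F(ω) = \frac{48 \left(\omega^{2} + 40\right)}{\omega^{4} + 64 \omega^{2} + 1600}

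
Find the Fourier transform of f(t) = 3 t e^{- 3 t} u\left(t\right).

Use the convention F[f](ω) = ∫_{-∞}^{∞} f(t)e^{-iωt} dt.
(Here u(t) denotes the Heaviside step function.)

F(ω) = \frac{3}{\left(i \omega + 3\right)^{2}}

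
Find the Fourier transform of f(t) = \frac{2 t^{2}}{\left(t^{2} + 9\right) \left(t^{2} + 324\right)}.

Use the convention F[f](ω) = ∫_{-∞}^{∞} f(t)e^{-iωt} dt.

F(ω) = \frac{2 \pi \left(6 - e^{15 \left|{\omega}\right|}\right) e^{- 18 \left|{\omega}\right|}}{105}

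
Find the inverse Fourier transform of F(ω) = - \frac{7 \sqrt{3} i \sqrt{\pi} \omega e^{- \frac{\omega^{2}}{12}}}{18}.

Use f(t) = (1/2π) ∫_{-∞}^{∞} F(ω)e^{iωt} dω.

f(t) = 7 t e^{- 3 t^{2}}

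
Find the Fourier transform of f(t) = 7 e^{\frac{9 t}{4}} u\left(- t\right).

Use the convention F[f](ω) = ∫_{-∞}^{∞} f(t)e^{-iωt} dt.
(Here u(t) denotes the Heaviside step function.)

F(ω) = - \frac{28}{4 i \omega - 9}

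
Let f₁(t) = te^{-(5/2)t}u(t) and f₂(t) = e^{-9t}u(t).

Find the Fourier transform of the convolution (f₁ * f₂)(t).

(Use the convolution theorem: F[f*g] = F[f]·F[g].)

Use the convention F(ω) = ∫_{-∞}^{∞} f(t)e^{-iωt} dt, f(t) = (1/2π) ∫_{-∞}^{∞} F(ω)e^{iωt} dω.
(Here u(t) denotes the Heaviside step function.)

F[f₁*f₂](ω) = \frac{4}{\left(i \omega + 9\right) \left(2 i \omega + 5\right)^{2}}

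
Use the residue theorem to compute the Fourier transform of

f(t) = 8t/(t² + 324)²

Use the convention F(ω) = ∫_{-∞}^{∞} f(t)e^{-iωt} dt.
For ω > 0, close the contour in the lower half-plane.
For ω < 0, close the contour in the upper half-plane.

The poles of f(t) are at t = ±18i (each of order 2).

Let g(z) = f(z)e^{-iωz}; for large |z| the factor e^{-iωz} decays in the lower half-plane when ω > 0 and in the upper half-plane when ω < 0.

Case ω > 0 (lower half-plane, clockwise contour ⇒ F(ω) = -2πi·ΣRes):
  Res_{z = - 18 i} g(z) = \frac{\omega e^{- 18 \omega}}{9} (pole of order 2)
  F(ω) = -2πi·ΣRes = - \frac{2 i \pi \omega e^{- 18 \omega}}{9}

Case ω < 0 (upper half-plane, counterclockwise contour ⇒ F(ω) = +2πi·ΣRes):
  Res_{z = 18 i} g(z) = - \frac{\omega e^{18 \omega}}{9} (pole of order 2)
  F(ω) = 2πi·ΣRes = - \frac{2 i \pi \omega e^{18 \omega}}{9}

Both cases combine into a single formula in |ω|:

F(ω) = - \frac{2 i \pi \omega e^{- 18 \left|{\omega}\right|}}{9}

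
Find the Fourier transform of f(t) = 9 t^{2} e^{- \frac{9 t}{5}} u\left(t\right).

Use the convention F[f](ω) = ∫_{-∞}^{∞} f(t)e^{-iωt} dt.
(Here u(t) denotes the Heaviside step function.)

F(ω) = \frac{2250}{\left(5 i \omega + 9\right)^{3}}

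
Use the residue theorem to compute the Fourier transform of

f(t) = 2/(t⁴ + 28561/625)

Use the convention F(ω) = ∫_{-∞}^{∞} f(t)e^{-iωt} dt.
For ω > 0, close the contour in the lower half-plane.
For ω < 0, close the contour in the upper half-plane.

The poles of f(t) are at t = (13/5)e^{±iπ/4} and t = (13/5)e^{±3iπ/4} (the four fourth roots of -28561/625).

Let g(z) = f(z)e^{-iωz}; for large |z| the factor e^{-iωz} decays in the lower half-plane when ω > 0 and in the upper half-plane when ω < 0.

Case ω > 0 (lower half-plane, clockwise contour ⇒ F(ω) = -2πi·ΣRes):
  Res_{z = - \frac{13 \sqrt{2}}{10} - \frac{13 \sqrt{2} i}{10}} g(z) = \frac{125 \sqrt{2} i \left(1 - i\right) e^{\frac{13 \sqrt{2} \omega \left(-1 + i\right)}{10}}}{8788}
  Res_{z = \frac{13 \sqrt{2}}{10} - \frac{13 \sqrt{2} i}{10}} g(z) = \frac{125 \sqrt{2} i \left(1 + i\right) e^{- \frac{13 \sqrt{2} \omega \left(1 + i\right)}{10}}}{8788}
  F(ω) = -2πi·ΣRes = \frac{125 \sqrt{2} \pi \left(1 - i\right) \left(e^{\frac{13 \sqrt{2} i \omega}{5}} + i\right) e^{- \frac{13 \sqrt{2} \omega \left(1 + i\right)}{10}}}{4394} = \frac{250 \pi e^{- \frac{13 \sqrt{2} \omega}{10}} \sin{\left(\frac{13 \sqrt{2} \omega}{10} + \frac{\pi}{4} \right)}}{2197}

Case ω < 0 (upper half-plane, counterclockwise contour ⇒ F(ω) = +2πi·ΣRes):
  Res_{z = \frac{13 \sqrt{2}}{10} + \frac{13 \sqrt{2} i}{10}} g(z) = \frac{125 \sqrt{2} i \left(-1 + i\right) e^{\frac{13 \sqrt{2} \omega \left(1 - i\right)}{10}}}{8788}
  Res_{z = - \frac{13 \sqrt{2}}{10} + \frac{13 \sqrt{2} i}{10}} g(z) = \frac{125 \sqrt{2} \left(1 - i\right) e^{\frac{13 \sqrt{2} \omega \left(1 + i\right)}{10}}}{8788}
  F(ω) = 2πi·ΣRes = - \frac{125 \sqrt{2} i \pi \left(i \left(1 - i\right) e^{\frac{13 \sqrt{2} \omega \left(1 - i\right)}{10}} - \left(1 - i\right) e^{\frac{13 \sqrt{2} \omega \left(1 + i\right)}{10}}\right)}{4394} = \frac{250 \pi e^{\frac{13 \sqrt{2} \omega}{10}} \cos{\left(\frac{13 \sqrt{2} \omega}{10} + \frac{\pi}{4} \right)}}{2197}

Both cases combine into a single formula in |ω|:

F(ω) = \frac{250 \pi e^{- \frac{13 \sqrt{2} \left|{\omega}\right|}{10}} \sin{\left(\frac{13 \sqrt{2} \left|{\omega}\right|}{10} + \frac{\pi}{4} \right)}}{2197}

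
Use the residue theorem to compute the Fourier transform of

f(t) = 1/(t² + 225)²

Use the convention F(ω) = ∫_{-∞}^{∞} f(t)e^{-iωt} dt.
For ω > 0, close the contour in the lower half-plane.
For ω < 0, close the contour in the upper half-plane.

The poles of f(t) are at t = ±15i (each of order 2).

Let g(z) = f(z)e^{-iωz}; for large |z| the factor e^{-iωz} decays in the lower half-plane when ω > 0 and in the upper half-plane when ω < 0.

Case ω > 0 (lower half-plane, clockwise contour ⇒ F(ω) = -2πi·ΣRes):
  Res_{z = - 15 i} g(z) = \frac{i \left(15 \omega + 1\right) e^{- 15 \omega}}{13500} (pole of order 2)
  F(ω) = -2πi·ΣRes = \frac{\pi \left(15 \omega + 1\right) e^{- 15 \omega}}{6750}

Case ω < 0 (upper half-plane, counterclockwise contour ⇒ F(ω) = +2πi·ΣRes):
  Res_{z = 15 i} g(z) = \frac{i \left(15 \omega - 1\right) e^{15 \omega}}{13500} (pole of order 2)
  F(ω) = 2πi·ΣRes = \frac{\pi \left(1 - 15 \omega\right) e^{15 \omega}}{6750}

Both cases combine into a single formula in |ω|:

F(ω) = \frac{\pi \left(15 \left|{\omega}\right| + 1\right) e^{- 15 \left|{\omega}\right|}}{6750}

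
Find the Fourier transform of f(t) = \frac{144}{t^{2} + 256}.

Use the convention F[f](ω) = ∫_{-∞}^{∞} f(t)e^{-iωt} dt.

F(ω) = 9 \pi e^{- 16 \left|{\omega}\right|}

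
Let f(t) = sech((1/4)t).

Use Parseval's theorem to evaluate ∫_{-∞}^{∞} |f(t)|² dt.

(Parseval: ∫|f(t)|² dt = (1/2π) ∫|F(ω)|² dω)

∫|f(t)|² dt = 8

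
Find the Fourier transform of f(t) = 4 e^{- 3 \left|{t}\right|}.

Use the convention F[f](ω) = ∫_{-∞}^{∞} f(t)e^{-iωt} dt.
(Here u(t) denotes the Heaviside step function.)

F(ω) = \frac{24}{\omega^{2} + 9}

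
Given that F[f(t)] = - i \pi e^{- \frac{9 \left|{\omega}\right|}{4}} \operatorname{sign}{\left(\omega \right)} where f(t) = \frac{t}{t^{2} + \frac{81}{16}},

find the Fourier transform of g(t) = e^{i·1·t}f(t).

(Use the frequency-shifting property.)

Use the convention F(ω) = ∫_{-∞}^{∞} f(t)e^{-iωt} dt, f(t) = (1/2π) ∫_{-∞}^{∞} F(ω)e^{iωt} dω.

F[g](ω) = - i \pi e^{- \frac{9 \left|{\omega - 1}\right|}{4}} \operatorname{sign}{\left(\omega - 1 \right)}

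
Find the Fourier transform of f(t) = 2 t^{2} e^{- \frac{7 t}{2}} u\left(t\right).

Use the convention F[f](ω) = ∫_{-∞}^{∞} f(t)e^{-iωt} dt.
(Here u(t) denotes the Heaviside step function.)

F(ω) = \frac{32}{\left(2 i \omega + 7\right)^{3}}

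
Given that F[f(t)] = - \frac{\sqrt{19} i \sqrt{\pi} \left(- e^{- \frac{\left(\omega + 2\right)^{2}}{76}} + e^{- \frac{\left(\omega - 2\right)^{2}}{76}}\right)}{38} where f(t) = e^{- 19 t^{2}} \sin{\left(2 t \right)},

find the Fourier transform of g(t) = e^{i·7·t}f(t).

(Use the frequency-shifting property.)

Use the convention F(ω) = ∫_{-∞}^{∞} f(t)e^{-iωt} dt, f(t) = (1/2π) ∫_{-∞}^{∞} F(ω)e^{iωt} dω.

F[g](ω) = \frac{\sqrt{19} i \sqrt{\pi} \left(- e^{\frac{2 \omega}{19}} + e^{\frac{14}{19}}\right) e^{- \frac{\omega^{2}}{76} + \frac{5 \omega}{38} - \frac{81}{76}}}{38}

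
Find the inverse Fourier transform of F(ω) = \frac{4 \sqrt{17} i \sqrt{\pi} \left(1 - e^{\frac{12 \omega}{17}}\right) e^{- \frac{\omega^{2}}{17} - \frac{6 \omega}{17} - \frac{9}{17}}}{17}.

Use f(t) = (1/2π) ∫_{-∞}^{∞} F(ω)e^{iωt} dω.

f(t) = 4 e^{- \frac{17 t^{2}}{4}} \sin{\left(3 t \right)}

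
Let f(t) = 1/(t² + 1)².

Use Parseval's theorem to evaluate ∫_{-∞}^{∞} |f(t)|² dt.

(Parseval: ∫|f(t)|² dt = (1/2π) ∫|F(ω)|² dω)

∫|f(t)|² dt = \frac{5 \pi}{16}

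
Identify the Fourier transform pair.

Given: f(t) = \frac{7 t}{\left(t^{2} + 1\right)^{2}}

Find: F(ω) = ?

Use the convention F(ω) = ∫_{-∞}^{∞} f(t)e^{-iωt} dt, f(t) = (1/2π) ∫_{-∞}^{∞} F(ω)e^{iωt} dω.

F(ω) = - \frac{7 i \pi \omega e^{- \left|{\omega}\right|}}{2}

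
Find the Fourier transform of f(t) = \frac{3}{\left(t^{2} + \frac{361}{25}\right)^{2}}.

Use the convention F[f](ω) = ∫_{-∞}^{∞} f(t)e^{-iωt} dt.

F(ω) = \frac{75 \pi \left(19 \left|{\omega}\right| + 5\right) e^{- \frac{19 \left|{\omega}\right|}{5}}}{13718}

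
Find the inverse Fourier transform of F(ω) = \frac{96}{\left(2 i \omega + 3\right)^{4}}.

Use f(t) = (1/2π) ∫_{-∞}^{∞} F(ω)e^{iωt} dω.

f(t) = t^{3} e^{- \frac{3 t}{2}} u\left(t\right)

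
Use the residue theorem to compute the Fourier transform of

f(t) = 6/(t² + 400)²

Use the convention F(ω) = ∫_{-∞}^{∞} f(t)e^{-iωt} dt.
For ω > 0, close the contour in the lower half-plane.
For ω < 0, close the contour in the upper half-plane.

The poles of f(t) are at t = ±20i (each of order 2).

Let g(z) = f(z)e^{-iωz}; for large |z| the factor e^{-iωz} decays in the lower half-plane when ω > 0 and in the upper half-plane when ω < 0.

Case ω > 0 (lower half-plane, clockwise contour ⇒ F(ω) = -2πi·ΣRes):
  Res_{z = - 20 i} g(z) = \frac{3 i \left(20 \omega + 1\right) e^{- 20 \omega}}{16000} (pole of order 2)
  F(ω) = -2πi·ΣRes = \frac{3 \pi \left(20 \omega + 1\right) e^{- 20 \omega}}{8000}

Case ω < 0 (upper half-plane, counterclockwise contour ⇒ F(ω) = +2πi·ΣRes):
  Res_{z = 20 i} g(z) = \frac{3 i \left(20 \omega - 1\right) e^{20 \omega}}{16000} (pole of order 2)
  F(ω) = 2πi·ΣRes = \frac{3 \pi \left(1 - 20 \omega\right) e^{20 \omega}}{8000}

Both cases combine into a single formula in |ω|:

F(ω) = \frac{3 \pi \left(20 \left|{\omega}\right| + 1\right) e^{- 20 \left|{\omega}\right|}}{8000}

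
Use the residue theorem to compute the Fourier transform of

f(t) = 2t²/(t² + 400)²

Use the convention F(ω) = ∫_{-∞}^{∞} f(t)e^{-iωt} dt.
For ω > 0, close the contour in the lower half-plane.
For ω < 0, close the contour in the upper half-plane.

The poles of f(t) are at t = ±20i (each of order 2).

Let g(z) = f(z)e^{-iωz}; for large |z| the factor e^{-iωz} decays in the lower half-plane when ω > 0 and in the upper half-plane when ω < 0.

Case ω > 0 (lower half-plane, clockwise contour ⇒ F(ω) = -2πi·ΣRes):
  Res_{z = - 20 i} g(z) = \frac{i \left(1 - 20 \omega\right) e^{- 20 \omega}}{40} (pole of order 2)
  F(ω) = -2πi·ΣRes = \frac{\pi \left(1 - 20 \omega\right) e^{- 20 \omega}}{20}

Case ω < 0 (upper half-plane, counterclockwise contour ⇒ F(ω) = +2πi·ΣRes):
  Res_{z = 20 i} g(z) = \frac{i \left(- 20 \omega - 1\right) e^{20 \omega}}{40} (pole of order 2)
  F(ω) = 2πi·ΣRes = \frac{\pi \left(20 \omega + 1\right) e^{20 \omega}}{20}

Both cases combine into a single formula in |ω|:

F(ω) = \frac{\pi \left(1 - 20 \left|{\omega}\right|\right) e^{- 20 \left|{\omega}\right|}}{20}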